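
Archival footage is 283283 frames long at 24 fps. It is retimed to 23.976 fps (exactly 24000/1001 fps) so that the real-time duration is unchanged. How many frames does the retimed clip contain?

283000 frames

Target frames = source frames × (target rate / source rate) = 283283 × (24000/1001)/(24) = 283283 × 1000/1001 = 283000.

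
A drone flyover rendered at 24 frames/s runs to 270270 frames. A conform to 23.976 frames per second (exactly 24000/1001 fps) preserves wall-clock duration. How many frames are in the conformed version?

270000 frames

Target frames = source frames × (target rate / source rate) = 270270 × (24000/1001)/(24) = 270270 × 1000/1001 = 270000.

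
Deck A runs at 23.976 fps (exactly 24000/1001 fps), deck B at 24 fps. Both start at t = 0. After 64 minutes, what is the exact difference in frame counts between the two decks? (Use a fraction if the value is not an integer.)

92160/1001 frames

64 min = 3840 s.
A emits 24000/1001 × 3840 = 92160000/1001 frames; B emits 24 × 3840 = 92160.
Difference = 92160/1001 frames (≈ 92.0679); B is ahead of A.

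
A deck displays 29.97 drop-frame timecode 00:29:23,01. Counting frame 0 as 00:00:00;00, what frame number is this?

52837

Complete 10-minute blocks: 2, each 17982 frames → 35964.
Remaining 9 whole minutes in the current block: 1800 + 8 × 1798 = 16184 frames.
Within the current minute: 23 × 30 + 1 − 2 = 689 (labels ;00/;01 skipped at this minute). Total = 35964 + 16184 + 689 = 52837.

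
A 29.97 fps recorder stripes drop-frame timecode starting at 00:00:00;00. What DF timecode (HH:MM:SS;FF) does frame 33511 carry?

Ten DF minutes hold 17982 frames, so frame 33511 lies in block 1 (frames 17982–35963) with 15529 frames into that block.
The block's first minute is 1800 frames and the rest 1798 each; 15529 frames reaches minute 8, so 1 × 18 + 8 × 2 = 34 labels have been skipped so far.
Adding those back, label number 33511 + 34 = 33545 at 30 labels/s is 1118 s + 5 f = 0 h 18 min 38 s frame 5, i.e. 00:18:38;05.

00:18:38;05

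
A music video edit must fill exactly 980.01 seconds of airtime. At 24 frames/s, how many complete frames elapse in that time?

23520 frames

Frames = 980.01 × 24 = 588006/25 ≈ 23520.2400.
Complete frames: 23520.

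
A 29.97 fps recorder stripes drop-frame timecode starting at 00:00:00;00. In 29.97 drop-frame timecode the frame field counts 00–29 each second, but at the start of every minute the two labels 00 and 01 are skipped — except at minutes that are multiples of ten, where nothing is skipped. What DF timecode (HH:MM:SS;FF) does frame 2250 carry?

00:01:15;02

Each 10-minute DF block holds 10 × 60 × 30 − 9 × 2 = 17982 frames. 2250 ÷ 17982 → 0 full blocks, remainder 2250.
Within the partial block the first minute is 1800 frames and each further minute 1798, so 1 further minute boundary passed. Total skipped labels = 18 × 0 + 2 × 1 = 2.
Non-drop label index = 2250 + 2 = 2252; at 30 labels/s that is 00:01:15:02, i.e. DF 00:01:15;02.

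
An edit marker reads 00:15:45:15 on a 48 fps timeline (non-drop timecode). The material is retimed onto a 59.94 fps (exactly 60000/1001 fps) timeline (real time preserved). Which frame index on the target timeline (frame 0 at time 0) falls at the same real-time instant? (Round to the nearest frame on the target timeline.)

frame 56662

Source frame index: (0×3600 + 15×60 + 45) × 48 + 15 = 45375.
Real time: 45375 / (48) = 15125/16 s.
Target frame: (15125/16) × (60000/1001) = 5156250/91 ≈ 56662.088 → 56662.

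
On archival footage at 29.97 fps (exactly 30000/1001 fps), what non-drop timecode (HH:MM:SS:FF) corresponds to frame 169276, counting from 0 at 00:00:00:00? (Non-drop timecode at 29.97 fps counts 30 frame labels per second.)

169276 ÷ 30 = 5642 full seconds, remainder 16 frames.
5642 s = 1 h 34 min 2 s.
Timecode: 01:34:02:16.

01:34:02:16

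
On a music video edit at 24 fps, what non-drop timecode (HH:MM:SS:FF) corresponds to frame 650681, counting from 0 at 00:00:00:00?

07:31:51:17

650681 ÷ 24 = 27111 full seconds, remainder 17 frames.
27111 s = 7 h 31 min 51 s.
Timecode: 07:31:51:17.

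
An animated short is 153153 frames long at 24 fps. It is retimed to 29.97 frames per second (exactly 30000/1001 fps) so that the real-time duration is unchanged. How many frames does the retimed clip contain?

Target frames = source frames × (target rate / source rate) = 153153 × (30000/1001)/(24) = 153153 × 1250/1001 = 191250.

191250 frames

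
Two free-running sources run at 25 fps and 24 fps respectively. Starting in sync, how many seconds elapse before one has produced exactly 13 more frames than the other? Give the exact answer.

13 seconds

The gap grows by |24 − 25| = 1 frame per second.
Time for a 13-frame gap: 13 ÷ (1) = 13 s.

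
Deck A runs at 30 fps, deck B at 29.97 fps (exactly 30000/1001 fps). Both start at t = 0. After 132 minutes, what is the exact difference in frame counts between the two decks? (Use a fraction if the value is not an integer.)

21600/91 frames

132 min = 7920 s.
A emits 30 × 7920 = 237600 frames; B emits 30000/1001 × 7920 = 21600000/91.
Difference = 21600/91 frames (≈ 237.3626); B is behind A.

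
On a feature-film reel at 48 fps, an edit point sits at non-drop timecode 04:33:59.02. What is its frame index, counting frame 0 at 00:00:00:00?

789074

Total seconds to the label: (4 × 3600 + 33 × 60 + 59) = 16439.
Frame index = 16439 × 48 + 2 = 789074.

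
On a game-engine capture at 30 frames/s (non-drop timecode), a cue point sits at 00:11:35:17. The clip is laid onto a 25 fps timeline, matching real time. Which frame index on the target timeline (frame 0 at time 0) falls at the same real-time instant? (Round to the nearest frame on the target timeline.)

frame 17389

Source frame index: (0×3600 + 11×60 + 35) × 30 + 17 = 20867.
Real time: 20867 / (30) = 20867/30 s.
Target frame: (20867/30) × (25) = 104335/6 ≈ 17389.167 → 17389.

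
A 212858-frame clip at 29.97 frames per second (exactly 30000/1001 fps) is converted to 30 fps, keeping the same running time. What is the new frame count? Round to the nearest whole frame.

Frames at target rate = 212858 × (30) / (30000/1001) = 106535429/500 ≈ 213070.858.
Nearest whole frame: 213071.

213071 frames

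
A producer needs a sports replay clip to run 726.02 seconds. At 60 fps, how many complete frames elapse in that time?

43561 frames

Frames = 726.02 × 60 = 217806/5 ≈ 43561.2000.
Complete frames: 43561.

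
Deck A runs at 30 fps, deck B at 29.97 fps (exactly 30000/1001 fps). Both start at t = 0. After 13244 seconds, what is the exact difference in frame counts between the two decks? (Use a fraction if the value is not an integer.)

5160/13 frames

A emits 30 × 13244 = 397320 frames; B emits 30000/1001 × 13244 = 5160000/13.
Difference = 5160/13 frames (≈ 396.9231); B is behind A.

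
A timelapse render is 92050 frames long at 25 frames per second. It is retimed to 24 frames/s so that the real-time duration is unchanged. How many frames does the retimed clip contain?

88368 frames

Target frames = source frames × (target rate / source rate) = 92050 × (24)/(25) = 92050 × 24/25 = 88368.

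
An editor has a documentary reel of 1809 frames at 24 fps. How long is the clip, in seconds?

Running time = 1809 / (24) = 75.375 s.

75.375 seconds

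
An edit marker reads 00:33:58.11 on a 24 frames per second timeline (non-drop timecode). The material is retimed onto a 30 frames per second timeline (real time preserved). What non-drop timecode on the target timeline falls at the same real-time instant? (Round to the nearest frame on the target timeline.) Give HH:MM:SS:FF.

00:33:58:14

Source frame index: (0×3600 + 33×60 + 58) × 24 + 11 = 48923.
Real time: 48923 / (24) = 48923/24 s.
Target frame: (48923/24) × (30) = 244615/4 ≈ 61153.750 → 61154.
At 30 labels/s: frame 61154 → 00:33:58:14.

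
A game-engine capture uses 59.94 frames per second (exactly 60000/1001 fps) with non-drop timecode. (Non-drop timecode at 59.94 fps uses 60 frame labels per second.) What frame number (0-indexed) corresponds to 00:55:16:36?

198996

Total seconds to the label: (0 × 3600 + 55 × 60 + 16) = 3316.
Frame index = 3316 × 60 + 36 = 198996.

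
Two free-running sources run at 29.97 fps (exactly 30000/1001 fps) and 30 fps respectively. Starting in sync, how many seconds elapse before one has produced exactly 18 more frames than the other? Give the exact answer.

600.6 seconds

The gap grows by |30 − 30000/1001| = 30/1001 frames per second.
Time for a 18-frame gap: 18 ÷ (30/1001) = 600.6 s.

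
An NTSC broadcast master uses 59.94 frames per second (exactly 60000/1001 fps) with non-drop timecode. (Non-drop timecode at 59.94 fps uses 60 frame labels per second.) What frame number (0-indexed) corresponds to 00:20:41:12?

Total seconds to the label: (0 × 3600 + 20 × 60 + 41) = 1241.
Frame index = 1241 × 60 + 12 = 74472.

frame 74472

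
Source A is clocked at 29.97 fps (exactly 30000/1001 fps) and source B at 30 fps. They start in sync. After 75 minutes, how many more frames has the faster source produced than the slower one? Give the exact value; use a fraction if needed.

135000/1001 frames

75 min = 4500 s.
A emits 30000/1001 × 4500 = 135000000/1001 frames; B emits 30 × 4500 = 135000.
Difference = 135000/1001 frames (≈ 134.8651); B is ahead of A.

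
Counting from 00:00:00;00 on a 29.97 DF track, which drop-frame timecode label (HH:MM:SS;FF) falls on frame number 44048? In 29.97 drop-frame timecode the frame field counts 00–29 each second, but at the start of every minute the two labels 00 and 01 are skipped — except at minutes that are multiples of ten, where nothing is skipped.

Each 10-minute DF block holds 10 × 60 × 30 − 9 × 2 = 17982 frames. 44048 ÷ 17982 → 2 full blocks, remainder 8084.
Within the partial block the first minute is 1800 frames and each further minute 1798, so 4 further minute boundaries passed. Total skipped labels = 18 × 2 + 2 × 4 = 44.
Non-drop label index = 44048 + 44 = 44092; at 30 labels/s that is 00:24:29:22, i.e. DF 00:24:29;22.

00:24:29;22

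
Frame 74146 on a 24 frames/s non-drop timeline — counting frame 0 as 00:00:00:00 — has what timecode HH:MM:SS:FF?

74146 ÷ 24 = 3089 full seconds, remainder 10 frames.
3089 s = 0 h 51 min 29 s.
Timecode: 00:51:29:10.

00:51:29:10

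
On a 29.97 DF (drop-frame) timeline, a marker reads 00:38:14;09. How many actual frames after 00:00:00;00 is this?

As if non-drop at 30 labels/s: (0 × 3600 + 38 × 60 + 14) × 30 + 9 = 68829.
Minute boundaries passed: 38; those not divisible by 10: 38 − 3 = 35; dropped labels = 2 × 35 = 70.
Actual frame index = 68829 − 70 = 68759.

68759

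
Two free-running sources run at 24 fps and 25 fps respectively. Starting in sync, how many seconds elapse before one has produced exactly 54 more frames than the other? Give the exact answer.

The gap grows by |25 − 24| = 1 frame per second.
Time for a 54-frame gap: 54 ÷ (1) = 54 s.

54 seconds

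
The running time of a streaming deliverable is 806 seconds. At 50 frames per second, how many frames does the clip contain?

Frames = 806 × 50 = 40300.

40300 frames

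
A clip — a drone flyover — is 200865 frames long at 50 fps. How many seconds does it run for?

4017.3 seconds

Running time = 200865 / (50) = 4017.3 s.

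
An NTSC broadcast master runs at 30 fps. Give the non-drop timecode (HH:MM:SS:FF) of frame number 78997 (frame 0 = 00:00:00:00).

78997 ÷ 30 = 2633 full seconds, remainder 7 frames.
2633 s = 0 h 43 min 53 s.
Timecode: 00:43:53:07.

00:43:53:07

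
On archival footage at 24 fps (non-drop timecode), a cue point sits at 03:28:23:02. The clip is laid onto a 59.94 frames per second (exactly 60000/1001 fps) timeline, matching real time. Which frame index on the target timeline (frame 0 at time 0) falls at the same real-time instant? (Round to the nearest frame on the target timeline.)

frame 749436

Source frame index: (3×3600 + 28×60 + 23) × 24 + 2 = 300074.
Real time: 300074 / (24) = 150037/12 s.
Target frame: (150037/12) × (60000/1001) = 750185000/1001 ≈ 749435.564 → 749436.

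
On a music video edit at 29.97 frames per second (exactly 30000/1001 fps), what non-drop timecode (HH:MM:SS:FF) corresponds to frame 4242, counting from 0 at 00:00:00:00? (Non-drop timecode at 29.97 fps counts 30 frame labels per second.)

4242 ÷ 30 = 141 full seconds, remainder 12 frames.
141 s = 0 h 2 min 21 s.
Timecode: 00:02:21:12.

00:02:21:12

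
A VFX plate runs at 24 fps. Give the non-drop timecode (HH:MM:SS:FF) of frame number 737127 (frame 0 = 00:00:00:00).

08:31:53:15

737127 ÷ 24 = 30713 full seconds, remainder 15 frames.
30713 s = 8 h 31 min 53 s.
Timecode: 08:31:53:15.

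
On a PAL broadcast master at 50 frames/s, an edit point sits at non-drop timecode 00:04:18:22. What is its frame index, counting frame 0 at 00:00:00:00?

Total seconds to the label: (0 × 3600 + 4 × 60 + 18) = 258.
Frame index = 258 × 50 + 22 = 12922.

12922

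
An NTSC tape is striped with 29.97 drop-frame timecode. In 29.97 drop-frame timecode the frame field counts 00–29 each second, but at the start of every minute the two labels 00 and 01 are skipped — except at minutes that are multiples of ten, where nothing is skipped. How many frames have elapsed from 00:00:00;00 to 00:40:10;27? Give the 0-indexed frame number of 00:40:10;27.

72255

Complete 10-minute blocks: 4, each 17982 frames → 71928.
Remaining 0 whole minutes in the current block: 0 frames.
Within the current minute: 10 × 30 + 27 = 327. Total = 71928 + 0 + 327 = 72255.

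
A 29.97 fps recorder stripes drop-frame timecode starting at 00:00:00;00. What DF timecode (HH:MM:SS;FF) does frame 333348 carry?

03:05:22;22

Each 10-minute DF block holds 10 × 60 × 30 − 9 × 2 = 17982 frames. 333348 ÷ 17982 → 18 full blocks, remainder 9672.
Within the partial block the first minute is 1800 frames and each further minute 1798, so 5 further minute boundaries passed. Total skipped labels = 18 × 18 + 2 × 5 = 334.
Non-drop label index = 333348 + 334 = 333682; at 30 labels/s that is 03:05:22:22, i.e. DF 03:05:22;22.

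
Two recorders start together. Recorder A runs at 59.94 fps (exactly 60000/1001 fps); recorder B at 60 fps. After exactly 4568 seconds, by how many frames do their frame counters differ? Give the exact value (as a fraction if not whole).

A emits 60000/1001 × 4568 = 274080000/1001 frames; B emits 60 × 4568 = 274080.
Difference = 274080/1001 frames (≈ 273.8062); B is ahead of A.

274080/1001 frames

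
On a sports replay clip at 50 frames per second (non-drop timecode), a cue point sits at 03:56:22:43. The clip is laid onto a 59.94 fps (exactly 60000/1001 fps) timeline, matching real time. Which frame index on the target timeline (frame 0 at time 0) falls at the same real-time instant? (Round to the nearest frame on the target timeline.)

frame 850121

Source frame index: (3×3600 + 56×60 + 22) × 50 + 43 = 709143.
Real time: 709143 / (50) = 709143/50 s.
Target frame: (709143/50) × (60000/1001) = 850971600/1001 ≈ 850121.479 → 850121.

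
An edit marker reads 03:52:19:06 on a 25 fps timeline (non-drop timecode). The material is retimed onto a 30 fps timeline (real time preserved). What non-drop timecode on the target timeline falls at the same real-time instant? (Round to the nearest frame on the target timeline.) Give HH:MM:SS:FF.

03:52:19:07

Source frame index: (3×3600 + 52×60 + 19) × 25 + 6 = 348481.
Real time: 348481 / (25) = 348481/25 s.
Target frame: (348481/25) × (30) = 2090886/5 ≈ 418177.200 → 418177.
At 30 labels/s: frame 418177 → 03:52:19:07.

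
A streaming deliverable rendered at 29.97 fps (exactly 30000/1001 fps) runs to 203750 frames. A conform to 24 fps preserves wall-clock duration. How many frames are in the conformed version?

163163 frames

Target frames = source frames × (target rate / source rate) = 203750 × (24)/(30000/1001) = 203750 × 1001/1250 = 163163.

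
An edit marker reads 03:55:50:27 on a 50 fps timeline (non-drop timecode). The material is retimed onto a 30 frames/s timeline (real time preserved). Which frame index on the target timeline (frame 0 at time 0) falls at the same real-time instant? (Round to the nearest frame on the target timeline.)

frame 424516

Source frame index: (3×3600 + 55×60 + 50) × 50 + 27 = 707527.
Real time: 707527 / (50) = 707527/50 s.
Target frame: (707527/50) × (30) = 2122581/5 ≈ 424516.200 → 424516.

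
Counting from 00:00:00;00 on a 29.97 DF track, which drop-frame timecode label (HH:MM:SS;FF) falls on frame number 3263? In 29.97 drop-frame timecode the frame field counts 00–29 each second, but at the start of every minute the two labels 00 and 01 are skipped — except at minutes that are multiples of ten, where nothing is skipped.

00:01:48;25

Each 10-minute DF block holds 10 × 60 × 30 − 9 × 2 = 17982 frames. 3263 ÷ 17982 → 0 full blocks, remainder 3263.
Within the partial block the first minute is 1800 frames and each further minute 1798, so 1 further minute boundary passed. Total skipped labels = 18 × 0 + 2 × 1 = 2.
Non-drop label index = 3263 + 2 = 3265; at 30 labels/s that is 00:01:48:25, i.e. DF 00:01:48;25.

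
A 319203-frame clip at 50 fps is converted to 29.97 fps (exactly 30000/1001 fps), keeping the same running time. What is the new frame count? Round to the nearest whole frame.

Frames at target rate = 319203 × (30000/1001) / (50) = 191521800/1001 ≈ 191330.470.
Nearest whole frame: 191330.

191330 frames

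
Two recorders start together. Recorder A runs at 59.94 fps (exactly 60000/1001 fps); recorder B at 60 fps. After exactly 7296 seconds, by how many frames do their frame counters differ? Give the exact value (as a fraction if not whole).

A emits 60000/1001 × 7296 = 437760000/1001 frames; B emits 60 × 7296 = 437760.
Difference = 437760/1001 frames (≈ 437.3227); B is ahead of A.

437760/1001 frames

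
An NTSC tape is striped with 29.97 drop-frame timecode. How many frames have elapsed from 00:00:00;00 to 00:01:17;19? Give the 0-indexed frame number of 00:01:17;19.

As if non-drop at 30 labels/s: (0 × 3600 + 1 × 60 + 17) × 30 + 19 = 2329.
Minute boundaries passed: 1; those not divisible by 10: 1 − 0 = 1; dropped labels = 2 × 1 = 2.
Actual frame index = 2329 − 2 = 2327.

2327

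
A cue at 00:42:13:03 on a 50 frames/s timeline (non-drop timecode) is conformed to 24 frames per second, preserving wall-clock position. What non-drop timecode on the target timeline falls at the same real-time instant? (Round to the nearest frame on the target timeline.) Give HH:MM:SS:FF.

00:42:13:01

Source frame index: (0×3600 + 42×60 + 13) × 50 + 3 = 126653.
Real time: 126653 / (50) = 126653/50 s.
Target frame: (126653/50) × (24) = 1519836/25 ≈ 60793.440 → 60793.
At 24 labels/s: frame 60793 → 00:42:13:01.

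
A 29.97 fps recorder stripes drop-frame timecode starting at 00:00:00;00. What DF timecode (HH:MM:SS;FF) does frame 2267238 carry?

Each 10-minute DF block holds 10 × 60 × 30 − 9 × 2 = 17982 frames. 2267238 ÷ 17982 → 126 full blocks, remainder 1506.
Within the partial block the first minute is 1800 frames and each further minute 1798, so 0 further minute boundaries passed. Total skipped labels = 18 × 126 + 2 × 0 = 2268.
Non-drop label index = 2267238 + 2268 = 2269506; at 30 labels/s that is 21:00:50:06, i.e. DF 21:00:50;06.

21:00:50;06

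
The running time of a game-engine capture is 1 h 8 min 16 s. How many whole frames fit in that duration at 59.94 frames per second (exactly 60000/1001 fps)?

1 h 8 min 16 s = 4096 s.
Frames = 4096 × 60000/1001 = 245760000/1001 ≈ 245514.4855.
Complete frames: 245514.

245514 frames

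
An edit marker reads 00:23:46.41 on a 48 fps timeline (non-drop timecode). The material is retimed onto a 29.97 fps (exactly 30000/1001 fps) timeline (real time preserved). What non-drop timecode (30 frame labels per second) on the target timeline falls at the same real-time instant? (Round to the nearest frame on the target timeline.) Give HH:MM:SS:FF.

00:23:45:13

Source frame index: (0×3600 + 23×60 + 46) × 48 + 41 = 68489.
Real time: 68489 / (48) = 68489/48 s.
Target frame: (68489/48) × (30000/1001) = 42805625/1001 ≈ 42762.862 → 42763.
At 30 labels/s: frame 42763 → 00:23:45:13.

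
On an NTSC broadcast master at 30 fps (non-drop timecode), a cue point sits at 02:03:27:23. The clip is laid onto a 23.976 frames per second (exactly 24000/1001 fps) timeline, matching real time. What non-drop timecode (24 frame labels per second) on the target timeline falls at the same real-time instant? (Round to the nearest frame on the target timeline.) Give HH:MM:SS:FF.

Source frame index: (2×3600 + 3×60 + 27) × 30 + 23 = 222233.
Real time: 222233 / (30) = 222233/30 s.
Target frame: (222233/30) × (24000/1001) = 16162400/91 ≈ 177608.791 → 177609.
At 24 labels/s: frame 177609 → 02:03:20:09.

02:03:20:09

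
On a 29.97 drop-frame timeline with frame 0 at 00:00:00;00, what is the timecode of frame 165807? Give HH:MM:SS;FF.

Each 10-minute DF block holds 10 × 60 × 30 − 9 × 2 = 17982 frames. 165807 ÷ 17982 → 9 full blocks, remainder 3969.
Within the partial block the first minute is 1800 frames and each further minute 1798, so 2 further minute boundaries passed. Total skipped labels = 18 × 9 + 2 × 2 = 166.
Non-drop label index = 165807 + 166 = 165973; at 30 labels/s that is 01:32:12:13, i.e. DF 01:32:12;13.

01:32:12;13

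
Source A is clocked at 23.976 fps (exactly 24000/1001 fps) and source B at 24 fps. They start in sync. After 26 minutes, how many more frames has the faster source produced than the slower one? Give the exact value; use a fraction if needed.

2880/77 frames

26 min = 1560 s.
A emits 24000/1001 × 1560 = 2880000/77 frames; B emits 24 × 1560 = 37440.
Difference = 2880/77 frames (≈ 37.4026); B is ahead of A.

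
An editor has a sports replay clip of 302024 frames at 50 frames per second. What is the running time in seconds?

Running time = 302024 / (50) = 6040.48 s.

6040.48 seconds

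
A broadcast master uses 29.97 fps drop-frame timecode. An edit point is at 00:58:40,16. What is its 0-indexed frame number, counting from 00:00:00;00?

105510

As if non-drop at 30 labels/s: (0 × 3600 + 58 × 60 + 40) × 30 + 16 = 105616.
Minute boundaries passed: 58; those not divisible by 10: 58 − 5 = 53; dropped labels = 2 × 53 = 106.
Actual frame index = 105616 − 106 = 105510.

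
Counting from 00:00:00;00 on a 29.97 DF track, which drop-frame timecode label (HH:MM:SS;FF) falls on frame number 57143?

00:31:46;19

Each 10-minute DF block holds 10 × 60 × 30 − 9 × 2 = 17982 frames. 57143 ÷ 17982 → 3 full blocks, remainder 3197.
Within the partial block the first minute is 1800 frames and each further minute 1798, so 1 further minute boundary passed. Total skipped labels = 18 × 3 + 2 × 1 = 56.
Non-drop label index = 57143 + 56 = 57199; at 30 labels/s that is 00:31:46:19, i.e. DF 00:31:46;19.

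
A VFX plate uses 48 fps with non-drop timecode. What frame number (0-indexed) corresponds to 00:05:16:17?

Total seconds to the label: (0 × 3600 + 5 × 60 + 16) = 316.
Frame index = 316 × 48 + 17 = 15185.

frame 15185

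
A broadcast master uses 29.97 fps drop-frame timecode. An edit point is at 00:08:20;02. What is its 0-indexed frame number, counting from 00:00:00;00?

Complete 10-minute blocks: 0, each 17982 frames → 0.
Remaining 8 whole minutes in the current block: 1800 + 7 × 1798 = 14386 frames.
Within the current minute: 20 × 30 + 2 − 2 = 600 (labels ;00/;01 skipped at this minute). Total = 0 + 14386 + 600 = 14986.

14986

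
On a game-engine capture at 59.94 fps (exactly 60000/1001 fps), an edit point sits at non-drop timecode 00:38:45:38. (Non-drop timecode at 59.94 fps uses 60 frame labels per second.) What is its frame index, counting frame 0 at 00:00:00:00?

frame 139538

Total seconds to the label: (0 × 3600 + 38 × 60 + 45) = 2325.
Frame index = 2325 × 60 + 38 = 139538.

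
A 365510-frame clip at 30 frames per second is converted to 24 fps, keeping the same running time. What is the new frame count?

292408 frames

Target frames = source frames × (target rate / source rate) = 365510 × (24)/(30) = 365510 × 4/5 = 292408.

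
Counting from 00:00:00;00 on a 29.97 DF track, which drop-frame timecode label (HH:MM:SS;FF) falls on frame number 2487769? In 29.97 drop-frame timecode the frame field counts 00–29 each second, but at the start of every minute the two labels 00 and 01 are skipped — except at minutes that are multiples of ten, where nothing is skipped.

23:03:28;19

Ten DF minutes hold 17982 frames, so frame 2487769 lies in block 138 (frames 2481516–2499497) with 6253 frames into that block.
The block's first minute is 1800 frames and the rest 1798 each; 6253 frames reaches minute 3, so 138 × 18 + 3 × 2 = 2490 labels have been skipped so far.
Adding those back, label number 2487769 + 2490 = 2490259 at 30 labels/s is 83008 s + 19 f = 23 h 3 min 28 s frame 19, i.e. 23:03:28;19.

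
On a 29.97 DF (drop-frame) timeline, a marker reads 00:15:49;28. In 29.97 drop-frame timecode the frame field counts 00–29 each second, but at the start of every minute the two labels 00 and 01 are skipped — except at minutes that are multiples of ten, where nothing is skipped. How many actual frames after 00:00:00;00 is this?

28470

Complete 10-minute blocks: 1, each 17982 frames → 17982.
Remaining 5 whole minutes in the current block: 1800 + 4 × 1798 = 8992 frames.
Within the current minute: 49 × 30 + 28 − 2 = 1496 (labels ;00/;01 skipped at this minute). Total = 17982 + 8992 + 1496 = 28470.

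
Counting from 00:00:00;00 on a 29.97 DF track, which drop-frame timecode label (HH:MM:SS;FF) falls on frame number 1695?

Ten DF minutes hold 17982 frames, so frame 1695 lies in block 0 (frames 0–17981) with 1695 frames into that block.
The block's first minute is 1800 frames and the rest 1798 each; 1695 frames reaches minute 0, so 0 × 18 + 0 × 2 = 0 labels have been skipped so far.
Adding those back, label number 1695 + 0 = 1695 at 30 labels/s is 56 s + 15 f = 0 h 0 min 56 s frame 15, i.e. 00:00:56;15.

00:00:56;15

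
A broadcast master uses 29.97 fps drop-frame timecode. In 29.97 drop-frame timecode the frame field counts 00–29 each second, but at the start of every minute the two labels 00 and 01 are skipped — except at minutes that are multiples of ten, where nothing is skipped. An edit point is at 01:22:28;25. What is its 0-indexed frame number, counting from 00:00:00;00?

148317

As if non-drop at 30 labels/s: (1 × 3600 + 22 × 60 + 28) × 30 + 25 = 148465.
Minute boundaries passed: 82; those not divisible by 10: 82 − 8 = 74; dropped labels = 2 × 74 = 148.
Actual frame index = 148465 − 148 = 148317.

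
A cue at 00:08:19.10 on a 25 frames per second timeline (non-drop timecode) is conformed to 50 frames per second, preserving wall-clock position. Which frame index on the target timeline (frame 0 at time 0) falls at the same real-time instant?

Source frame index: (0×3600 + 8×60 + 19) × 25 + 10 = 12485.
Real time: 12485 / (25) = 2497/5 s.
Target frame: (2497/5) × (50) = 24970.

frame 24970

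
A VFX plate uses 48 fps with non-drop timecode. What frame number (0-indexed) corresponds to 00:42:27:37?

Total seconds to the label: (0 × 3600 + 42 × 60 + 27) = 2547.
Frame index = 2547 × 48 + 37 = 122293.

frame 122293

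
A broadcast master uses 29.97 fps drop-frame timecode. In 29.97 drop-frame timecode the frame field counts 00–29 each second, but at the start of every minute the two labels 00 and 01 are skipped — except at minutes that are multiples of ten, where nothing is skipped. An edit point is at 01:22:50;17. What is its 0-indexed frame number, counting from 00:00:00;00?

Complete 10-minute blocks: 8, each 17982 frames → 143856.
Remaining 2 whole minutes in the current block: 1800 + 1 × 1798 = 3598 frames.
Within the current minute: 50 × 30 + 17 − 2 = 1515 (labels ;00/;01 skipped at this minute). Total = 143856 + 3598 + 1515 = 148969.

148969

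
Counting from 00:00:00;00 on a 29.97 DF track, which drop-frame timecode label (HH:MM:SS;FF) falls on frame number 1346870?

12:29:00;20

Each 10-minute DF block holds 10 × 60 × 30 − 9 × 2 = 17982 frames. 1346870 ÷ 17982 → 74 full blocks, remainder 16202.
Within the partial block the first minute is 1800 frames and each further minute 1798, so 9 further minute boundaries passed. Total skipped labels = 18 × 74 + 2 × 9 = 1350.
Non-drop label index = 1346870 + 1350 = 1348220; at 30 labels/s that is 12:29:00:20, i.e. DF 12:29:00;20.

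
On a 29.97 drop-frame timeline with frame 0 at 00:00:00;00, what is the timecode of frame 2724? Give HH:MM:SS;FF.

Ten DF minutes hold 17982 frames, so frame 2724 lies in block 0 (frames 0–17981) with 2724 frames into that block.
The block's first minute is 1800 frames and the rest 1798 each; 2724 frames reaches minute 1, so 0 × 18 + 1 × 2 = 2 labels have been skipped so far.
Adding those back, label number 2724 + 2 = 2726 at 30 labels/s is 90 s + 26 f = 0 h 1 min 30 s frame 26, i.e. 00:01:30;26.

00:01:30;26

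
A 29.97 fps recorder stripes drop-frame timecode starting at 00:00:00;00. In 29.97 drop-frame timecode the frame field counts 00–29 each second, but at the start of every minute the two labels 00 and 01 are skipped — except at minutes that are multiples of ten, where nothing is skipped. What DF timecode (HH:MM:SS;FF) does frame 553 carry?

00:00:18;13

Ten DF minutes hold 17982 frames, so frame 553 lies in block 0 (frames 0–17981) with 553 frames into that block.
The block's first minute is 1800 frames and the rest 1798 each; 553 frames reaches minute 0, so 0 × 18 + 0 × 2 = 0 labels have been skipped so far.
Adding those back, label number 553 + 0 = 553 at 30 labels/s is 18 s + 13 f = 0 h 0 min 18 s frame 13, i.e. 00:00:18;13.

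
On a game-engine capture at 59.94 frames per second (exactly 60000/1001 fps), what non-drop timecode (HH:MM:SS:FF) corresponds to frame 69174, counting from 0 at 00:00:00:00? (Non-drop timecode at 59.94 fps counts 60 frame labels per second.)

00:19:12:54

69174 ÷ 60 = 1152 full seconds, remainder 54 frames.
1152 s = 0 h 19 min 12 s.
Timecode: 00:19:12:54.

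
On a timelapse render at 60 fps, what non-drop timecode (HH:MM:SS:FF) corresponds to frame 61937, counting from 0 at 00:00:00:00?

00:17:12:17

61937 ÷ 60 = 1032 full seconds, remainder 17 frames.
1032 s = 0 h 17 min 12 s.
Timecode: 00:17:12:17.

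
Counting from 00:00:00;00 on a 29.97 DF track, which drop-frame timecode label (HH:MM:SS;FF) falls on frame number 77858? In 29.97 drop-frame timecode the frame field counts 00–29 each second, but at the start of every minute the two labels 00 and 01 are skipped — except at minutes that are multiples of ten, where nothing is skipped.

Each 10-minute DF block holds 10 × 60 × 30 − 9 × 2 = 17982 frames. 77858 ÷ 17982 → 4 full blocks, remainder 5930.
Within the partial block the first minute is 1800 frames and each further minute 1798, so 3 further minute boundaries passed. Total skipped labels = 18 × 4 + 2 × 3 = 78.
Non-drop label index = 77858 + 78 = 77936; at 30 labels/s that is 00:43:17:26, i.e. DF 00:43:17;26.

00:43:17;26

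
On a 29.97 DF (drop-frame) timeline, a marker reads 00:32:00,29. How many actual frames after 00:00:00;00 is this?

57571

Complete 10-minute blocks: 3, each 17982 frames → 53946.
Remaining 2 whole minutes in the current block: 1800 + 1 × 1798 = 3598 frames.
Within the current minute: 0 × 30 + 29 − 2 = 27 (labels ;00/;01 skipped at this minute). Total = 53946 + 3598 + 27 = 57571.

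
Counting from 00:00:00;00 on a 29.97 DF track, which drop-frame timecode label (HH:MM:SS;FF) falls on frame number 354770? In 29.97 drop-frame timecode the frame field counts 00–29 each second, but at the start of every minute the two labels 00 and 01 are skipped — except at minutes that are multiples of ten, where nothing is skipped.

03:17:17;16

Ten DF minutes hold 17982 frames, so frame 354770 lies in block 19 (frames 341658–359639) with 13112 frames into that block.
The block's first minute is 1800 frames and the rest 1798 each; 13112 frames reaches minute 7, so 19 × 18 + 7 × 2 = 356 labels have been skipped so far.
Adding those back, label number 354770 + 356 = 355126 at 30 labels/s is 11837 s + 16 f = 3 h 17 min 17 s frame 16, i.e. 03:17:17;16.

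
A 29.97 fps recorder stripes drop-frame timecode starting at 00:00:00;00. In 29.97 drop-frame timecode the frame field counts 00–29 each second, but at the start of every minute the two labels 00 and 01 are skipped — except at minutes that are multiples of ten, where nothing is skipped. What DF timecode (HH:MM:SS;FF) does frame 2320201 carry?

21:30:17;13

Each 10-minute DF block holds 10 × 60 × 30 − 9 × 2 = 17982 frames. 2320201 ÷ 17982 → 129 full blocks, remainder 523.
Within the partial block the first minute is 1800 frames and each further minute 1798, so 0 further minute boundaries passed. Total skipped labels = 18 × 129 + 2 × 0 = 2322.
Non-drop label index = 2320201 + 2322 = 2322523; at 30 labels/s that is 21:30:17:13, i.e. DF 21:30:17;13.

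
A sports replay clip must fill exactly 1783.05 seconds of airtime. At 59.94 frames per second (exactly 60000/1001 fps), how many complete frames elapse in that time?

Frames = 1783.05 × 60000/1001 = 106983000/1001 ≈ 106876.1239.
Complete frames: 106876.

106876 frames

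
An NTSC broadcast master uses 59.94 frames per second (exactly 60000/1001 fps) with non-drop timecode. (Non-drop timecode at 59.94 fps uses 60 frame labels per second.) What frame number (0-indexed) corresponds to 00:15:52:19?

Total seconds to the label: (0 × 3600 + 15 × 60 + 52) = 952.
Frame index = 952 × 60 + 19 = 57139.

frame 57139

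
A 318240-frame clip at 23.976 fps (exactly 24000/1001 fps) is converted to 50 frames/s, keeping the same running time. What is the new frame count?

663663 frames

Target frames = source frames × (target rate / source rate) = 318240 × (50)/(24000/1001) = 318240 × 1001/480 = 663663.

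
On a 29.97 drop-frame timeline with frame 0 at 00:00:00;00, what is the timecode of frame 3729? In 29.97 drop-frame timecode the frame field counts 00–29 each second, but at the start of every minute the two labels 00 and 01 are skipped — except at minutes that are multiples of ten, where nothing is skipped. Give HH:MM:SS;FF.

00:02:04;13

Ten DF minutes hold 17982 frames, so frame 3729 lies in block 0 (frames 0–17981) with 3729 frames into that block.
The block's first minute is 1800 frames and the rest 1798 each; 3729 frames reaches minute 2, so 0 × 18 + 2 × 2 = 4 labels have been skipped so far.
Adding those back, label number 3729 + 4 = 3733 at 30 labels/s is 124 s + 13 f = 0 h 2 min 4 s frame 13, i.e. 00:02:04;13.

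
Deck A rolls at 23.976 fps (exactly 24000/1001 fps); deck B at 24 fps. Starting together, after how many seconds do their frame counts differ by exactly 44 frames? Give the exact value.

The gap grows by |24 − 24000/1001| = 24/1001 frames per second.
Time for a 44-frame gap: 44 ÷ (24/1001) = 11011/6 s.

11011/6 seconds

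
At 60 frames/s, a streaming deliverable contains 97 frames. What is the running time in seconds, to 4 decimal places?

1.6167 seconds

Running time = 97 × 1/60 = 97/60 s ≈ 1.6167 s.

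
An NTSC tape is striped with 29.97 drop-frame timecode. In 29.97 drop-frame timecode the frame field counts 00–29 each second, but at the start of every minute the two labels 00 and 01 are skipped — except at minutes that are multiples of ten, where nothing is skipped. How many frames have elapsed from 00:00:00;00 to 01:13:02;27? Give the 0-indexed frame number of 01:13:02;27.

131355

Complete 10-minute blocks: 7, each 17982 frames → 125874.
Remaining 3 whole minutes in the current block: 1800 + 2 × 1798 = 5396 frames.
Within the current minute: 2 × 30 + 27 − 2 = 85 (labels ;00/;01 skipped at this minute). Total = 125874 + 5396 + 85 = 131355.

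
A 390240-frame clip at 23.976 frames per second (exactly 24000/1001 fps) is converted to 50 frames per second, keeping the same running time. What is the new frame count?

813813 frames

Target frames = source frames × (target rate / source rate) = 390240 × (50)/(24000/1001) = 390240 × 1001/480 = 813813.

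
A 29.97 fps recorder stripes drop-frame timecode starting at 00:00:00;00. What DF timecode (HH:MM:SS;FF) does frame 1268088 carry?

Each 10-minute DF block holds 10 × 60 × 30 − 9 × 2 = 17982 frames. 1268088 ÷ 17982 → 70 full blocks, remainder 9348.
Within the partial block the first minute is 1800 frames and each further minute 1798, so 5 further minute boundaries passed. Total skipped labels = 18 × 70 + 2 × 5 = 1270.
Non-drop label index = 1268088 + 1270 = 1269358; at 30 labels/s that is 11:45:11:28, i.e. DF 11:45:11;28.

11:45:11;28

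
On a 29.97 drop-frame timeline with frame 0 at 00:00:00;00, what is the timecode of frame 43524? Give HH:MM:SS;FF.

Ten DF minutes hold 17982 frames, so frame 43524 lies in block 2 (frames 35964–53945) with 7560 frames into that block.
The block's first minute is 1800 frames and the rest 1798 each; 7560 frames reaches minute 4, so 2 × 18 + 4 × 2 = 44 labels have been skipped so far.
Adding those back, label number 43524 + 44 = 43568 at 30 labels/s is 1452 s + 8 f = 0 h 24 min 12 s frame 8, i.e. 00:24:12;08.

00:24:12;08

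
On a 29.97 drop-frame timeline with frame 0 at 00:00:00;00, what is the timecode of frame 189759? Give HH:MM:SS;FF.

Each 10-minute DF block holds 10 × 60 × 30 − 9 × 2 = 17982 frames. 189759 ÷ 17982 → 10 full blocks, remainder 9939.
Within the partial block the first minute is 1800 frames and each further minute 1798, so 5 further minute boundaries passed. Total skipped labels = 18 × 10 + 2 × 5 = 190.
Non-drop label index = 189759 + 190 = 189949; at 30 labels/s that is 01:45:31:19, i.e. DF 01:45:31;19.

01:45:31;19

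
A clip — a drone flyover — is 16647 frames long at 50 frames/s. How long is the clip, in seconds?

332.94 seconds

Running time = 16647 / (50) = 332.94 s.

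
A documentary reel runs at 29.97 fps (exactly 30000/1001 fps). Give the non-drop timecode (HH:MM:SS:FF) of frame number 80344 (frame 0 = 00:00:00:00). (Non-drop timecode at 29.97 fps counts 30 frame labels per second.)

80344 ÷ 30 = 2678 full seconds, remainder 4 frames.
2678 s = 0 h 44 min 38 s.
Timecode: 00:44:38:04.

00:44:38:04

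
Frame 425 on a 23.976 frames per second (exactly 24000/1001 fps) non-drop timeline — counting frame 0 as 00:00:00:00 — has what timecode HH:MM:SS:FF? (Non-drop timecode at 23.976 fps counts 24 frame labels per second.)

425 ÷ 24 = 17 full seconds, remainder 17 frames.
17 s = 0 h 0 min 17 s.
Timecode: 00:00:17:17.

00:00:17:17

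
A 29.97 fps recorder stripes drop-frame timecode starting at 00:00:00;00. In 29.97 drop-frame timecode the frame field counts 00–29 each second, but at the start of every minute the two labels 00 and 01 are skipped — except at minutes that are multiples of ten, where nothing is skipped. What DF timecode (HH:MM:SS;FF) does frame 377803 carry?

Each 10-minute DF block holds 10 × 60 × 30 − 9 × 2 = 17982 frames. 377803 ÷ 17982 → 21 full blocks, remainder 181.
Within the partial block the first minute is 1800 frames and each further minute 1798, so 0 further minute boundaries passed. Total skipped labels = 18 × 21 + 2 × 0 = 378.
Non-drop label index = 377803 + 378 = 378181; at 30 labels/s that is 03:30:06:01, i.e. DF 03:30:06;01.

03:30:06;01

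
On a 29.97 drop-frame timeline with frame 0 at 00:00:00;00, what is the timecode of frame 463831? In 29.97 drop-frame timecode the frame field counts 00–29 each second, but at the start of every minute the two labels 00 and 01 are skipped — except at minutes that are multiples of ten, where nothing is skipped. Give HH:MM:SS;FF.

Each 10-minute DF block holds 10 × 60 × 30 − 9 × 2 = 17982 frames. 463831 ÷ 17982 → 25 full blocks, remainder 14281.
Within the partial block the first minute is 1800 frames and each further minute 1798, so 7 further minute boundaries passed. Total skipped labels = 18 × 25 + 2 × 7 = 464.
Non-drop label index = 463831 + 464 = 464295; at 30 labels/s that is 04:17:56:15, i.e. DF 04:17:56;15.

04:17:56;15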